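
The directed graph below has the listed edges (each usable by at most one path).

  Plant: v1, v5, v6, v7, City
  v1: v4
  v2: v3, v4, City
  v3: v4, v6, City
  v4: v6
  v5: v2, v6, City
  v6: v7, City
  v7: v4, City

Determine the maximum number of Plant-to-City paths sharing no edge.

4

Assign every edge capacity 1; by Menger, the answer equals the max flow.
Path Plant→City (+1); total 1.
Path Plant→v5→City (+1); total 2.
Path Plant→v6→City (+1); total 3.
Path Plant→v7→City (+1); total 4.
No residual Plant→City path; max flow = 4.
Certifying cut of size 4: {Plant→City, Plant→v5, v6→City, v7→City}.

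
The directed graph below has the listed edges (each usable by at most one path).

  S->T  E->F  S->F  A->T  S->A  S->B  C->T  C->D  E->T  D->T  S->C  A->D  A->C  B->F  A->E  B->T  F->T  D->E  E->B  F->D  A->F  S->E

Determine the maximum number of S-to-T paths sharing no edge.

6

Assign every edge capacity 1; by Menger, the answer equals the max flow.
Path S→T (+1); total 1.
Path S→A→T (+1); total 2.
Path S→B→T (+1); total 3.
Path S→C→T (+1); total 4.
Path S→E→T (+1); total 5.
Path S→F→T (+1); total 6.
No residual S→T path; max flow = 6.
Certifying cut of size 6: {S→A, S→B, S→C, S→E, S→F, S→T}.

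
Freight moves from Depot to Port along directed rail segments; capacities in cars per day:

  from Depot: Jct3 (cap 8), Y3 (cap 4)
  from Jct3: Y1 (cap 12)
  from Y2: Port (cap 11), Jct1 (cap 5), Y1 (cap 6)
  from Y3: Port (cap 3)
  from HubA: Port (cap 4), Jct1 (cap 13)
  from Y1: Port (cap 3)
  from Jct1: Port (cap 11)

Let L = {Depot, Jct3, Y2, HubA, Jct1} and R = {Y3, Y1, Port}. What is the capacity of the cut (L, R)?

Edges leaving {Depot, Jct3, Y2, HubA, Jct1}: Depot→Y3 (4), Jct3→Y1 (12), Y2→Y1 (6), Y2→Port (11), HubA→Port (4), Jct1→Port (11).
Cut capacity = 4 + 12 + 6 + 11 + 4 + 11 = 48.

48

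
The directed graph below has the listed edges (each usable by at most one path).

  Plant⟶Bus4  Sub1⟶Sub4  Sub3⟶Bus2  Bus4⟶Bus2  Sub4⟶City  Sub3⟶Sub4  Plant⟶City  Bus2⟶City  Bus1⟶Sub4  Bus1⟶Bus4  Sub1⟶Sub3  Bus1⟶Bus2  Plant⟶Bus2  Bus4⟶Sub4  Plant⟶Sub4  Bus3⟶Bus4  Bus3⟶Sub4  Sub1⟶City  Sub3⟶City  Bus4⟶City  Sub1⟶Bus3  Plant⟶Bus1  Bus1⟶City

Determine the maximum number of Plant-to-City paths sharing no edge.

Assign every edge capacity 1; by Menger, the answer equals the max flow.
Path Plant→City (+1); total 1.
Path Plant→Bus1→City (+1); total 2.
Path Plant→Bus4→City (+1); total 3.
Path Plant→Bus2→City (+1); total 4.
Path Plant→Sub4→City (+1); total 5.
No residual Plant→City path; max flow = 5.
Certifying cut of size 5: {Plant→Bus1, Plant→Bus2, Plant→Bus4, Plant→City, Plant→Sub4}.

5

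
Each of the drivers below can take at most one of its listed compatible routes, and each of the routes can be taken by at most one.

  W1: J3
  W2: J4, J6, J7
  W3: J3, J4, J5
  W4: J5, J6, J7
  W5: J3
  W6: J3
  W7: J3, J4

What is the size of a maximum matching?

Unit-capacity flow: source→left, listed edges, right→sink; max matching = max flow.
Augmenting path W1→J3 (+1); matched 1.
Augmenting path W2→J4 (+1); matched 2.
Augmenting path W3→J5 (+1); matched 3.
Augmenting path W4→J6 (+1); matched 4.
Augmenting path W7→J4→W2→J7 (+1); matched 5.
No augmenting path remains; maximum matching = 5.
König certificate: {W2, W3, W4, W7, J3} is a vertex cover of size 5 (every listed pair touches it), so no matching can be larger.

5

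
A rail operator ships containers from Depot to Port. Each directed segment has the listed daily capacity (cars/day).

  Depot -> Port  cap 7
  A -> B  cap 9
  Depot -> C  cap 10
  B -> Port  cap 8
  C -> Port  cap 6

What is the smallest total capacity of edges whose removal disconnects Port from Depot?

Augment Depot→Port: bottleneck 7, flow now 7.
Augment Depot→C→Port: bottleneck 6, flow now 13.
No augmenting path remains; maximum flow = 13.
By max-flow min-cut, the minimum cut capacity equals the max flow.
In the residual graph, reachable from Depot: {Depot, C}.
Min-cut edges: Depot→Port (7), C→Port (6); capacity 7 + 6 = 13.

13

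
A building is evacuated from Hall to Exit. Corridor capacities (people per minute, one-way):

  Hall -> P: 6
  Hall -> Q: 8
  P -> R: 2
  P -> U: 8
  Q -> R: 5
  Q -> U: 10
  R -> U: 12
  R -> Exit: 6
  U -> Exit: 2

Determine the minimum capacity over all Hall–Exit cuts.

Augment Hall→P→R→Exit: bottleneck 2, flow now 2.
Augment Hall→P→U→Exit: bottleneck 2, flow now 4.
Augment Hall→Q→R→Exit: bottleneck 4, flow now 8.
No augmenting path remains; maximum flow = 8.
By max-flow min-cut, the minimum cut capacity equals the max flow.
In the residual graph, reachable from Hall: {Hall, P, Q, R, U}.
Min-cut edges: R→Exit (6), U→Exit (2); capacity 6 + 2 = 8.

8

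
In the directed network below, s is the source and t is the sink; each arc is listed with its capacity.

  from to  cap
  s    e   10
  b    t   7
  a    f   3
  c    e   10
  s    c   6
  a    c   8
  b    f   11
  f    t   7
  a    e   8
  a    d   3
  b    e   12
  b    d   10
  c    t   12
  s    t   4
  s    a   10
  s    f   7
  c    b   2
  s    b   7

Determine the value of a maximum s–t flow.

Augment s→t: bottleneck 4, flow now 4.
Augment s→b→t: bottleneck 7, flow now 11.
Augment s→c→t: bottleneck 6, flow now 17.
Augment s→f→t: bottleneck 7, flow now 24.
Augment s→a→c→t: bottleneck 6, flow now 30.
No augmenting path remains; maximum flow = 30.
In the residual graph, reachable from s: {s, a, b, c, d, e, f}.
Min-cut edges: s→t (4), b→t (7), c→t (12), f→t (7); capacity 4 + 7 + 12 + 7 = 30.
This cut is saturated, so no flow can exceed 30.

30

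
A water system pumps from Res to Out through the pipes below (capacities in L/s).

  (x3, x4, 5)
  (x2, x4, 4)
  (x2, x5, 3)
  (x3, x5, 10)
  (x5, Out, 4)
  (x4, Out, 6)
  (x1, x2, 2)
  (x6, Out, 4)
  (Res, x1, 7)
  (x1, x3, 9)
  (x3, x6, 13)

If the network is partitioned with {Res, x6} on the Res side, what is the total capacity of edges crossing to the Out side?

11

Edges leaving {Res, x6}: Res→x1 (7), x6→Out (4).
Cut capacity = 7 + 4 = 11.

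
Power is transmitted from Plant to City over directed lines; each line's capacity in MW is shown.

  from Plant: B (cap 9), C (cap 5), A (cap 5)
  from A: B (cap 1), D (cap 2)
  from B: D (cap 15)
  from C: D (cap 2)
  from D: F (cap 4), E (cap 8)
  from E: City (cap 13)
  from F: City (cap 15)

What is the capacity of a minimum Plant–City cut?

12

Augment Plant→A→D→E→City: bottleneck 2, flow now 2.
Augment Plant→B→D→E→City: bottleneck 6, flow now 8.
Augment Plant→B→D→F→City: bottleneck 3, flow now 11.
Augment Plant→C→D→F→City: bottleneck 1, flow now 12.
No augmenting path remains; maximum flow = 12.
By max-flow min-cut, the minimum cut capacity equals the max flow.
In the residual graph, reachable from Plant: {Plant, A, B, C, D}.
Min-cut edges: D→E (8), D→F (4); capacity 8 + 4 = 12.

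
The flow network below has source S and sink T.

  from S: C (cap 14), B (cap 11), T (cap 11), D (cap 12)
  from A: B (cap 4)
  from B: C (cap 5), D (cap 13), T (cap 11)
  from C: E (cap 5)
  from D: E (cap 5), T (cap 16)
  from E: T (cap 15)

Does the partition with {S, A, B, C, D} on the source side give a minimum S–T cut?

No — its capacity is 48, but the minimum cut has capacity 39.

Given cut capacity: 11 + 11 + 5 + 5 + 16 = 48.
Augment S→T: bottleneck 11, flow now 11.
Augment S→B→T: bottleneck 11, flow now 22.
Augment S→D→T: bottleneck 12, flow now 34.
Augment S→C→E→T: bottleneck 5, flow now 39.
No augmenting path remains; maximum flow = 39.
In the residual graph, reachable from S: {S, C}.
Min-cut edges: S→B (11), S→D (12), S→T (11), C→E (5); capacity 11 + 12 + 11 + 5 = 39.
Cut capacity 48 exceeds the max flow 39, so it is not minimum.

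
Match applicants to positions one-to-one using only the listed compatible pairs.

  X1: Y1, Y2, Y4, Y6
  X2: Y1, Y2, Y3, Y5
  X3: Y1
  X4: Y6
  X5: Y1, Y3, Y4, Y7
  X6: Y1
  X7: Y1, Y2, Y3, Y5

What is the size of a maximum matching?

Unit-capacity flow: source→left, listed edges, right→sink; max matching = max flow.
Augmenting path X1→Y1 (+1); matched 1.
Augmenting path X2→Y2 (+1); matched 2.
Augmenting path X4→Y6 (+1); matched 3.
Augmenting path X5→Y3 (+1); matched 4.
Augmenting path X7→Y5 (+1); matched 5.
Augmenting path X3→Y1→X1→Y4 (+1); matched 6.
No augmenting path remains; maximum matching = 6.
König certificate: {X1, X2, X4, X5, X7, Y1} is a vertex cover of size 6 (every listed pair touches it), so no matching can be larger.

6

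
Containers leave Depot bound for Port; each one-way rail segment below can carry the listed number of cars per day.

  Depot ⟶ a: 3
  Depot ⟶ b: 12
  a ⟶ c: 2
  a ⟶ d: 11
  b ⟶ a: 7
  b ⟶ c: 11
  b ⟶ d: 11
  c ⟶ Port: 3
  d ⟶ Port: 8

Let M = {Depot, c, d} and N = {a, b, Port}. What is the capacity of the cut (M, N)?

Edges leaving {Depot, c, d}: Depot→a (3), Depot→b (12), c→Port (3), d→Port (8).
Cut capacity = 3 + 12 + 3 + 8 = 26.

26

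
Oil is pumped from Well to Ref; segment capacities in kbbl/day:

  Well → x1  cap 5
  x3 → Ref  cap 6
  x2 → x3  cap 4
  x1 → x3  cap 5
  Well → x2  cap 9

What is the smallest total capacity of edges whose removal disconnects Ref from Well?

Augment Well→x1→x3→Ref: bottleneck 5, flow now 5.
Augment Well→x2→x3→Ref: bottleneck 1, flow now 6.
No augmenting path remains; maximum flow = 6.
By max-flow min-cut, the minimum cut capacity equals the max flow.
In the residual graph, reachable from Well: {Well, x1, x2, x3}.
Min-cut edges: x3→Ref (6); capacity 6 = 6.

6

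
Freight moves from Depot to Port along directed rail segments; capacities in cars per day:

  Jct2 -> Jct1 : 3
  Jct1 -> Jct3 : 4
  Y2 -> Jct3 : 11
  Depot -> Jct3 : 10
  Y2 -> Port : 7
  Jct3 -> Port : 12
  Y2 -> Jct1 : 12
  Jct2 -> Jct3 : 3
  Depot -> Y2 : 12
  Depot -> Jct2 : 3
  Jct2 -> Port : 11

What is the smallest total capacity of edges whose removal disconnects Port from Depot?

22

Augment Depot→Jct2→Port: bottleneck 3, flow now 3.
Augment Depot→Y2→Port: bottleneck 7, flow now 10.
Augment Depot→Jct3→Port: bottleneck 10, flow now 20.
Augment Depot→Y2→Jct3→Port: bottleneck 2, flow now 22.
No augmenting path remains; maximum flow = 22.
By max-flow min-cut, the minimum cut capacity equals the max flow.
In the residual graph, reachable from Depot: {Depot, Y2, Jct1, Jct3}.
Min-cut edges: Depot→Jct2 (3), Y2→Port (7), Jct3→Port (12); capacity 3 + 7 + 12 = 22.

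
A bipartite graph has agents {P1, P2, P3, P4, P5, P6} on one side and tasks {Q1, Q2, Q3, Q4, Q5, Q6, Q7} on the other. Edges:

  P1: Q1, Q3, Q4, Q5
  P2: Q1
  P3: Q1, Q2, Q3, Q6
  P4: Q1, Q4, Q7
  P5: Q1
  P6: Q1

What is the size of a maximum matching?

Unit-capacity flow: source→left, listed edges, right→sink; max matching = max flow.
Augmenting path P1→Q1 (+1); matched 1.
Augmenting path P3→Q2 (+1); matched 2.
Augmenting path P4→Q4 (+1); matched 3.
Augmenting path P2→Q1→P1→Q3 (+1); matched 4.
No augmenting path remains; maximum matching = 4.
König certificate: {P1, P3, P4, Q1} is a vertex cover of size 4 (every listed pair touches it), so no matching can be larger.

4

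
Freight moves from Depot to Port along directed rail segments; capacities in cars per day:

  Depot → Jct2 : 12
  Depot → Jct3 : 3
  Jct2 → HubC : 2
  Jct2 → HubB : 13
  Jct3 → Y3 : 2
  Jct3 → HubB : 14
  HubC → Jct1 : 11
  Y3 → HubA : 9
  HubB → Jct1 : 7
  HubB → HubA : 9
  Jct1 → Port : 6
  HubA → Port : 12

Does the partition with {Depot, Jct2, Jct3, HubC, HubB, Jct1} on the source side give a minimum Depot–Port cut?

No — its capacity is 17, but the minimum cut has capacity 15.

Given cut capacity: 2 + 9 + 6 = 17.
Augment Depot→Jct2→HubC→Jct1→Port: bottleneck 2, flow now 2.
Augment Depot→Jct2→HubB→Jct1→Port: bottleneck 4, flow now 6.
Augment Depot→Jct2→HubB→HubA→Port: bottleneck 6, flow now 12.
Augment Depot→Jct3→Y3→HubA→Port: bottleneck 2, flow now 14.
Augment Depot→Jct3→HubB→HubA→Port: bottleneck 1, flow now 15.
No augmenting path remains; maximum flow = 15.
In the residual graph, reachable from Depot: {Depot}.
Min-cut edges: Depot→Jct2 (12), Depot→Jct3 (3); capacity 12 + 3 = 15.
Cut capacity 17 exceeds the max flow 15, so it is not minimum.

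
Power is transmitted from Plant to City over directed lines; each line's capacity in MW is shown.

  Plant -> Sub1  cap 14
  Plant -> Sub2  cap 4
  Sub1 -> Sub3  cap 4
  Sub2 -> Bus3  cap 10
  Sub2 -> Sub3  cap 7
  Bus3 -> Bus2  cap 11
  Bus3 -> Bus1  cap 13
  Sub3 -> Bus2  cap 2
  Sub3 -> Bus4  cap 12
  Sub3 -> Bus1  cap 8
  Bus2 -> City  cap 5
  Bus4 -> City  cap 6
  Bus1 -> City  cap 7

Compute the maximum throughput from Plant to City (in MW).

Augment Plant→Sub1→Sub3→Bus2→City: bottleneck 2, flow now 2.
Augment Plant→Sub1→Sub3→Bus4→City: bottleneck 2, flow now 4.
Augment Plant→Sub2→Bus3→Bus2→City: bottleneck 3, flow now 7.
Augment Plant→Sub2→Bus3→Bus1→City: bottleneck 1, flow now 8.
No augmenting path remains; maximum flow = 8.
In the residual graph, reachable from Plant: {Plant, Sub1}.
Min-cut edges: Plant→Sub2 (4), Sub1→Sub3 (4); capacity 4 + 4 = 8.
This cut is saturated, so no flow can exceed 8.

8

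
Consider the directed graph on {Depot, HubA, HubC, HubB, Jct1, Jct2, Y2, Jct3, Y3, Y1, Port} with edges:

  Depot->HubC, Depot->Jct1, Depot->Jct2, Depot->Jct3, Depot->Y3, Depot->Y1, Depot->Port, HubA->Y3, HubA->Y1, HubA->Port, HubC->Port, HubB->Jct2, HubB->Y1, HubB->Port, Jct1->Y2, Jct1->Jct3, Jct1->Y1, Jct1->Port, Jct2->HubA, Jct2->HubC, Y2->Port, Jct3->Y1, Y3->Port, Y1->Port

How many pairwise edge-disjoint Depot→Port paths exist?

6

Assign every edge capacity 1; by Menger, the answer equals the max flow.
Path Depot→Port (+1); total 1.
Path Depot→HubC→Port (+1); total 2.
Path Depot→Jct1→Port (+1); total 3.
Path Depot→Y3→Port (+1); total 4.
Path Depot→Y1→Port (+1); total 5.
Path Depot→Jct2→HubA→Port (+1); total 6.
No residual Depot→Port path; max flow = 6.
Certifying cut of size 6: {Depot→HubC, Depot→Jct1, Depot→Jct2, Depot→Port, Depot→Y3, Y1→Port}.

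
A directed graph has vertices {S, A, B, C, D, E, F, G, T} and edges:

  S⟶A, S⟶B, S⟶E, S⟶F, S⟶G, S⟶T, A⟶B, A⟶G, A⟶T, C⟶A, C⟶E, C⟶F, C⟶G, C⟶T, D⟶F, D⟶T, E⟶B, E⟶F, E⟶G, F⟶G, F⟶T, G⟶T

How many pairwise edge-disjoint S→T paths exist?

Assign every edge capacity 1; by Menger, the answer equals the max flow.
Path S→T (+1); total 1.
Path S→A→T (+1); total 2.
Path S→F→T (+1); total 3.
Path S→G→T (+1); total 4.
No residual S→T path; max flow = 4.
Certifying cut of size 4: {F→T, G→T, S→A, S→T}.

4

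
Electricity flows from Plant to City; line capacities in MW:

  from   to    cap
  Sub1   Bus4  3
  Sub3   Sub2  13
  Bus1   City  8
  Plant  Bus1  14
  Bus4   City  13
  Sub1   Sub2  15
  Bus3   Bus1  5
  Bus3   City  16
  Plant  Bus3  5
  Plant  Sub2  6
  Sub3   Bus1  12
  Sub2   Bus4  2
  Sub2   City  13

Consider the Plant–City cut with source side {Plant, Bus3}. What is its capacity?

Edges leaving {Plant, Bus3}: Plant→Bus1 (14), Plant→Sub2 (6), Bus3→Bus1 (5), Bus3→City (16).
Cut capacity = 14 + 6 + 5 + 16 = 41.

41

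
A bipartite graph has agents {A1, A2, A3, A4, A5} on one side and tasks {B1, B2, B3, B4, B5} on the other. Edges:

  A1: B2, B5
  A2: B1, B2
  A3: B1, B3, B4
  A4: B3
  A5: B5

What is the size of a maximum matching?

5

Unit-capacity flow: source→left, listed edges, right→sink; max matching = max flow.
Augmenting path A1→B2 (+1); matched 1.
Augmenting path A2→B1 (+1); matched 2.
Augmenting path A3→B3 (+1); matched 3.
Augmenting path A5→B5 (+1); matched 4.
Augmenting path A4→B3→A3→B4 (+1); matched 5.
No augmenting path remains; maximum matching = 5.
König certificate: {A1, A2, A3, A4, A5} is a vertex cover of size 5 (every listed pair touches it), so no matching can be larger.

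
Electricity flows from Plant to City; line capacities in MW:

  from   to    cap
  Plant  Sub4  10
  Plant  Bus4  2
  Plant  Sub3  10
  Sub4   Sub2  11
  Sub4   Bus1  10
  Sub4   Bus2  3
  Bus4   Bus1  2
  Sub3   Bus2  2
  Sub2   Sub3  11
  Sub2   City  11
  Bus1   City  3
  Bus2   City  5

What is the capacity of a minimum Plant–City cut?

Augment Plant→Sub4→Sub2→City: bottleneck 10, flow now 10.
Augment Plant→Bus4→Bus1→City: bottleneck 2, flow now 12.
Augment Plant→Sub3→Bus2→City: bottleneck 2, flow now 14.
No augmenting path remains; maximum flow = 14.
By max-flow min-cut, the minimum cut capacity equals the max flow.
In the residual graph, reachable from Plant: {Plant, Sub3}.
Min-cut edges: Plant→Sub4 (10), Plant→Bus4 (2), Sub3→Bus2 (2); capacity 10 + 2 + 2 = 14.

14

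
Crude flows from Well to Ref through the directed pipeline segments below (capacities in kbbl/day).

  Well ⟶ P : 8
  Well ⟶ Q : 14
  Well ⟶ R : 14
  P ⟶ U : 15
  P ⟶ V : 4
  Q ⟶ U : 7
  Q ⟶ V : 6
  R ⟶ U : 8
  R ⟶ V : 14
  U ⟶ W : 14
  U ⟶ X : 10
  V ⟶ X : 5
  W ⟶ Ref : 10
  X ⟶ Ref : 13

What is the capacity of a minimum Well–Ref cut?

Augment Well→P→U→W→Ref: bottleneck 8, flow now 8.
Augment Well→Q→U→W→Ref: bottleneck 2, flow now 10.
Augment Well→Q→U→X→Ref: bottleneck 5, flow now 15.
Augment Well→Q→V→X→Ref: bottleneck 5, flow now 20.
Augment Well→R→U→X→Ref: bottleneck 3, flow now 23.
No augmenting path remains; maximum flow = 23.
By max-flow min-cut, the minimum cut capacity equals the max flow.
In the residual graph, reachable from Well: {Well, P, Q, R, U, V, W, X}.
Min-cut edges: W→Ref (10), X→Ref (13); capacity 10 + 13 = 23.

23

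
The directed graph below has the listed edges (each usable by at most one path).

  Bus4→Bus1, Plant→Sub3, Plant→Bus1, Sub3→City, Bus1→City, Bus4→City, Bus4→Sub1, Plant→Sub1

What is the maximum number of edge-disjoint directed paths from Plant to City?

2

Assign every edge capacity 1; by Menger, the answer equals the max flow.
Path Plant→Sub3→City (+1); total 1.
Path Plant→Bus1→City (+1); total 2.
No residual Plant→City path; max flow = 2.
Certifying cut of size 2: {Plant→Bus1, Plant→Sub3}.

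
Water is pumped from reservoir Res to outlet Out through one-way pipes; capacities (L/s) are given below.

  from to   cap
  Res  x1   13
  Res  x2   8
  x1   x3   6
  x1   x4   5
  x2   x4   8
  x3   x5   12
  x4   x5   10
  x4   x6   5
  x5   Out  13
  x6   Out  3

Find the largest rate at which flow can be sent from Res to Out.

16

Augment Res→x1→x3→x5→Out: bottleneck 6, flow now 6.
Augment Res→x1→x4→x5→Out: bottleneck 5, flow now 11.
Augment Res→x2→x4→x5→Out: bottleneck 2, flow now 13.
Augment Res→x2→x4→x6→Out: bottleneck 3, flow now 16.
No augmenting path remains; maximum flow = 16.
In the residual graph, reachable from Res: {Res, x1, x2, x3, x4, x5, x6}.
Min-cut edges: x5→Out (13), x6→Out (3); capacity 13 + 3 = 16.
This cut is saturated, so no flow can exceed 16.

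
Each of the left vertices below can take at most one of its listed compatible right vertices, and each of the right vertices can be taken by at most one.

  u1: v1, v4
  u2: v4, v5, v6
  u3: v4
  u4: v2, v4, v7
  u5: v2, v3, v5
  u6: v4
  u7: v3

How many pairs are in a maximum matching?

Unit-capacity flow: source→left, listed edges, right→sink; max matching = max flow.
Augmenting path u1→v1 (+1); matched 1.
Augmenting path u2→v4 (+1); matched 2.
Augmenting path u4→v2 (+1); matched 3.
Augmenting path u5→v3 (+1); matched 4.
Augmenting path u3→v4→u2→v5 (+1); matched 5.
Augmenting path u7→v3→u5→v2→u4→v7 (+1); matched 6.
No augmenting path remains; maximum matching = 6.
König certificate: {u1, u2, u4, u5, u7, v4} is a vertex cover of size 6 (every listed pair touches it), so no matching can be larger.

6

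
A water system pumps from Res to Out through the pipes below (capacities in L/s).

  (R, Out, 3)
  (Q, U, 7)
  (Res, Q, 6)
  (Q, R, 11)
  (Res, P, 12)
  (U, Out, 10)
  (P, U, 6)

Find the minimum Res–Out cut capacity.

12

Augment Res→P→U→Out: bottleneck 6, flow now 6.
Augment Res→Q→R→Out: bottleneck 3, flow now 9.
Augment Res→Q→U→Out: bottleneck 3, flow now 12.
No augmenting path remains; maximum flow = 12.
By max-flow min-cut, the minimum cut capacity equals the max flow.
In the residual graph, reachable from Res: {Res, P}.
Min-cut edges: Res→Q (6), P→U (6); capacity 6 + 6 = 12.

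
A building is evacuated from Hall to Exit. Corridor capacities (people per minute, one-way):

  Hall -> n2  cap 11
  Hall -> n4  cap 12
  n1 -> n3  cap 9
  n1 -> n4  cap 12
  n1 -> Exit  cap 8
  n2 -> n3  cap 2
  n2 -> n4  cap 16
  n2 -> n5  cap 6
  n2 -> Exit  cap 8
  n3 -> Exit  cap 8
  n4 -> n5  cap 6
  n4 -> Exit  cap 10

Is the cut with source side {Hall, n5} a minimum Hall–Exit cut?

No — its capacity is 23, but the minimum cut has capacity 20.

Given cut capacity: 11 + 12 = 23.
Augment Hall→n2→Exit: bottleneck 8, flow now 8.
Augment Hall→n4→Exit: bottleneck 10, flow now 18.
Augment Hall→n2→n3→Exit: bottleneck 2, flow now 20.
No augmenting path remains; maximum flow = 20.
In the residual graph, reachable from Hall: {Hall, n2, n4, n5}.
Min-cut edges: n2→n3 (2), n2→Exit (8), n4→Exit (10); capacity 2 + 8 + 10 = 20.
Cut capacity 23 exceeds the max flow 20, so it is not minimum.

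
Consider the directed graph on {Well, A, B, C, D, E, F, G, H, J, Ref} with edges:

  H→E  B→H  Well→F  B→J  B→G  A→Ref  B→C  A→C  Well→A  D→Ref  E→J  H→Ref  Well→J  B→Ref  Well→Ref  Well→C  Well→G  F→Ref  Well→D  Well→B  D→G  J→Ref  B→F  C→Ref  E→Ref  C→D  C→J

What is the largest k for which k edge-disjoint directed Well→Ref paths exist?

Assign every edge capacity 1; by Menger, the answer equals the max flow.
Path Well→Ref (+1); total 1.
Path Well→A→Ref (+1); total 2.
Path Well→B→Ref (+1); total 3.
Path Well→C→Ref (+1); total 4.
Path Well→D→Ref (+1); total 5.
Path Well→F→Ref (+1); total 6.
Path Well→J→Ref (+1); total 7.
No residual Well→Ref path; max flow = 7.
Certifying cut of size 7: {Well→A, Well→B, Well→C, Well→D, Well→F, Well→J, Well→Ref}.

7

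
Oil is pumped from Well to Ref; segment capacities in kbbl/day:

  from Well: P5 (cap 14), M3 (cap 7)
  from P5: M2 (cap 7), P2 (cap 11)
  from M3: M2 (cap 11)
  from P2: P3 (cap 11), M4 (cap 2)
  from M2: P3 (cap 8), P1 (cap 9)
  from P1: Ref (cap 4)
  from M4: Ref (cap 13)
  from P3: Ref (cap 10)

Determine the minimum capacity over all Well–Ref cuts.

16

Augment Well→P5→P2→M4→Ref: bottleneck 2, flow now 2.
Augment Well→P5→P2→P3→Ref: bottleneck 9, flow now 11.
Augment Well→P5→M2→P1→Ref: bottleneck 3, flow now 14.
Augment Well→M3→M2→P1→Ref: bottleneck 1, flow now 15.
Augment Well→M3→M2→P3→Ref: bottleneck 1, flow now 16.
No augmenting path remains; maximum flow = 16.
By max-flow min-cut, the minimum cut capacity equals the max flow.
In the residual graph, reachable from Well: {Well, P5, M3, P2, M2, P1, P3}.
Min-cut edges: P2→M4 (2), P1→Ref (4), P3→Ref (10); capacity 2 + 4 + 10 = 16.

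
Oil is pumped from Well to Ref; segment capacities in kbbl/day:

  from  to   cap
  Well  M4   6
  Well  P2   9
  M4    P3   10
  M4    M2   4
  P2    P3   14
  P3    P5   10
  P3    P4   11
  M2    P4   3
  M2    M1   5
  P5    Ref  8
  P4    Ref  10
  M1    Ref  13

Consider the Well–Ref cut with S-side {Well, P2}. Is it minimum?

Given cut capacity: 6 + 14 = 20.
Augment Well→M4→P3→P5→Ref: bottleneck 6, flow now 6.
Augment Well→P2→P3→P5→Ref: bottleneck 2, flow now 8.
Augment Well→P2→P3→P4→Ref: bottleneck 7, flow now 15.
No augmenting path remains; maximum flow = 15.
In the residual graph, reachable from Well: {Well}.
Min-cut edges: Well→M4 (6), Well→P2 (9); capacity 6 + 9 = 15.
Cut capacity 20 exceeds the max flow 15, so it is not minimum.

No — its capacity is 20, but the minimum cut has capacity 15.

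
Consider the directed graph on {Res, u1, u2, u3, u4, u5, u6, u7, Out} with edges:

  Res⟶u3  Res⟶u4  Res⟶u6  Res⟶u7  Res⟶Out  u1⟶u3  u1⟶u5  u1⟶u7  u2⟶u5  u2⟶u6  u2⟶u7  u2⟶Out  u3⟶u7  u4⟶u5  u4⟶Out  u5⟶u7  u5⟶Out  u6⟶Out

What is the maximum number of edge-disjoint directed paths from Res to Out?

Assign every edge capacity 1; by Menger, the answer equals the max flow.
Path Res→Out (+1); total 1.
Path Res→u4→Out (+1); total 2.
Path Res→u6→Out (+1); total 3.
No residual Res→Out path; max flow = 3.
Certifying cut of size 3: {Res→Out, Res→u4, Res→u6}.

3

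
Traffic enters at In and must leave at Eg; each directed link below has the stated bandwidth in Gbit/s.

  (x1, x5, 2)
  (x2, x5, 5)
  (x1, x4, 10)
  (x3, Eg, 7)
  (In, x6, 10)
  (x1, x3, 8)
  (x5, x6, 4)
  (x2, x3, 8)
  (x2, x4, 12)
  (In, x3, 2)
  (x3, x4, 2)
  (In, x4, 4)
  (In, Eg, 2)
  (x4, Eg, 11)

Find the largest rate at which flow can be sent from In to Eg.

8

Augment In→Eg: bottleneck 2, flow now 2.
Augment In→x3→Eg: bottleneck 2, flow now 4.
Augment In→x4→Eg: bottleneck 4, flow now 8.
No augmenting path remains; maximum flow = 8.
In the residual graph, reachable from In: {In, x6}.
Min-cut edges: In→x3 (2), In→x4 (4), In→Eg (2); capacity 2 + 4 + 2 = 8.
This cut is saturated, so no flow can exceed 8.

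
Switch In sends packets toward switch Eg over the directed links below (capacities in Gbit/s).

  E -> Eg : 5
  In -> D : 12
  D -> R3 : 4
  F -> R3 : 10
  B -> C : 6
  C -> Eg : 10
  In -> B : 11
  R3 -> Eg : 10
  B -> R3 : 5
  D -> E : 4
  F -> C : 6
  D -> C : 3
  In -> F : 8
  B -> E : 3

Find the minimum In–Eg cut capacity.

Augment In→F→C→Eg: bottleneck 6, flow now 6.
Augment In→F→R3→Eg: bottleneck 2, flow now 8.
Augment In→D→C→Eg: bottleneck 3, flow now 11.
Augment In→D→R3→Eg: bottleneck 4, flow now 15.
Augment In→D→E→Eg: bottleneck 4, flow now 19.
Augment In→B→C→Eg: bottleneck 1, flow now 20.
Augment In→B→R3→Eg: bottleneck 4, flow now 24.
Augment In→B→E→Eg: bottleneck 1, flow now 25.
No augmenting path remains; maximum flow = 25.
By max-flow min-cut, the minimum cut capacity equals the max flow.
In the residual graph, reachable from In: {In, F, D, B, C, R3, E}.
Min-cut edges: C→Eg (10), R3→Eg (10), E→Eg (5); capacity 10 + 10 + 5 = 25.

25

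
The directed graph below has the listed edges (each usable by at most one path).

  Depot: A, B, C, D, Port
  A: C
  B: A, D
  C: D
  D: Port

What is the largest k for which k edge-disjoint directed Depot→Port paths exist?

Assign every edge capacity 1; by Menger, the answer equals the max flow.
Path Depot→Port (+1); total 1.
Path Depot→D→Port (+1); total 2.
No residual Depot→Port path; max flow = 2.
Certifying cut of size 2: {D→Port, Depot→Port}.

2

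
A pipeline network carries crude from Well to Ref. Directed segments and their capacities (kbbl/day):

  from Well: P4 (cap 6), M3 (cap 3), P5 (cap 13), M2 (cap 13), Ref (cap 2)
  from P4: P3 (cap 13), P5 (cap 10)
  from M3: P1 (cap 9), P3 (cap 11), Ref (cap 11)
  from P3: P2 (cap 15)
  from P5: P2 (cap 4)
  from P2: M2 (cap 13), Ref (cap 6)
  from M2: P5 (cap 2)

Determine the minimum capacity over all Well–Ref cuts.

11

Augment Well→Ref: bottleneck 2, flow now 2.
Augment Well→M3→Ref: bottleneck 3, flow now 5.
Augment Well→P5→P2→Ref: bottleneck 4, flow now 9.
Augment Well→P4→P3→P2→Ref: bottleneck 2, flow now 11.
No augmenting path remains; maximum flow = 11.
By max-flow min-cut, the minimum cut capacity equals the max flow.
In the residual graph, reachable from Well: {Well, P4, P3, P5, P2, M2}.
Min-cut edges: Well→M3 (3), Well→Ref (2), P2→Ref (6); capacity 3 + 2 + 6 = 11.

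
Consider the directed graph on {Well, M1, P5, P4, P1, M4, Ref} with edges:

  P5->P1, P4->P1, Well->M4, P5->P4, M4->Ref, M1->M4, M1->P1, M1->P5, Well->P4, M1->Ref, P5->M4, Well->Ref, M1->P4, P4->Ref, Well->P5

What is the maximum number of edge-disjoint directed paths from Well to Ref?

3

Assign every edge capacity 1; by Menger, the answer equals the max flow.
Path Well→Ref (+1); total 1.
Path Well→P4→Ref (+1); total 2.
Path Well→M4→Ref (+1); total 3.
No residual Well→Ref path; max flow = 3.
Certifying cut of size 3: {M4→Ref, P4→Ref, Well→Ref}.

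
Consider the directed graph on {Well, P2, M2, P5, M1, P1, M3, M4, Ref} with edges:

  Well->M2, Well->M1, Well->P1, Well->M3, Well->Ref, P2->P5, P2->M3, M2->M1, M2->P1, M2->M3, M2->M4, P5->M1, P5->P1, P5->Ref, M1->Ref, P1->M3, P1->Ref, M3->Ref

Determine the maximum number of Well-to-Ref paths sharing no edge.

Assign every edge capacity 1; by Menger, the answer equals the max flow.
Path Well→Ref (+1); total 1.
Path Well→M1→Ref (+1); total 2.
Path Well→P1→Ref (+1); total 3.
Path Well→M3→Ref (+1); total 4.
No residual Well→Ref path; max flow = 4.
Certifying cut of size 4: {M1→Ref, M3→Ref, P1→Ref, Well→Ref}.

4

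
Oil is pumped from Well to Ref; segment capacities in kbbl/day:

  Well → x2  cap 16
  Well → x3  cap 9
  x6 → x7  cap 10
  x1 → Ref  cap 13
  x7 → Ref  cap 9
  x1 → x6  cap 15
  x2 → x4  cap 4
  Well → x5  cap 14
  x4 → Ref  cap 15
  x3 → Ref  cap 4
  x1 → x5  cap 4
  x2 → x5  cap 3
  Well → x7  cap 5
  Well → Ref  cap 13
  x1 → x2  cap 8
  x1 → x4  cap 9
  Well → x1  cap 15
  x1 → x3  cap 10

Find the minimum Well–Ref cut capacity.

Augment Well→Ref: bottleneck 13, flow now 13.
Augment Well→x1→Ref: bottleneck 13, flow now 26.
Augment Well→x3→Ref: bottleneck 4, flow now 30.
Augment Well→x7→Ref: bottleneck 5, flow now 35.
Augment Well→x1→x4→Ref: bottleneck 2, flow now 37.
Augment Well→x2→x4→Ref: bottleneck 4, flow now 41.
No augmenting path remains; maximum flow = 41.
By max-flow min-cut, the minimum cut capacity equals the max flow.
In the residual graph, reachable from Well: {Well, x2, x3, x5}.
Min-cut edges: Well→x1 (15), Well→x7 (5), Well→Ref (13), x2→x4 (4), x3→Ref (4); capacity 15 + 5 + 13 + 4 + 4 = 41.

41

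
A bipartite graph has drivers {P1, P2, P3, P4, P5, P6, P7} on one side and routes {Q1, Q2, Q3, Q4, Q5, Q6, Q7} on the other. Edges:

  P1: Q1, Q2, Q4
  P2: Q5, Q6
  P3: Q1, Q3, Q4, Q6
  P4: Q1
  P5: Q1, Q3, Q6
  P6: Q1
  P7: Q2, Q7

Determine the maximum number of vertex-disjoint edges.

6

Unit-capacity flow: source→left, listed edges, right→sink; max matching = max flow.
Augmenting path P1→Q1 (+1); matched 1.
Augmenting path P2→Q5 (+1); matched 2.
Augmenting path P3→Q3 (+1); matched 3.
Augmenting path P5→Q6 (+1); matched 4.
Augmenting path P7→Q2 (+1); matched 5.
Augmenting path P4→Q1→P1→Q4 (+1); matched 6.
No augmenting path remains; maximum matching = 6.
König certificate: {P1, P2, P3, P5, P7, Q1} is a vertex cover of size 6 (every listed pair touches it), so no matching can be larger.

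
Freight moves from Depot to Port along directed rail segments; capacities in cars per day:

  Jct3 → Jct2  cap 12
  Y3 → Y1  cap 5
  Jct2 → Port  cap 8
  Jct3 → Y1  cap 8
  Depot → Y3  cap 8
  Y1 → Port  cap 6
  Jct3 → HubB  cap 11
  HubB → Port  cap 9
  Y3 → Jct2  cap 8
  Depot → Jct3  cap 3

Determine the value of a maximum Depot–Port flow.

11

Augment Depot→Y3→Y1→Port: bottleneck 5, flow now 5.
Augment Depot→Y3→Jct2→Port: bottleneck 3, flow now 8.
Augment Depot→Jct3→HubB→Port: bottleneck 3, flow now 11.
No augmenting path remains; maximum flow = 11.
In the residual graph, reachable from Depot: {Depot}.
Min-cut edges: Depot→Y3 (8), Depot→Jct3 (3); capacity 8 + 3 = 11.
This cut is saturated, so no flow can exceed 11.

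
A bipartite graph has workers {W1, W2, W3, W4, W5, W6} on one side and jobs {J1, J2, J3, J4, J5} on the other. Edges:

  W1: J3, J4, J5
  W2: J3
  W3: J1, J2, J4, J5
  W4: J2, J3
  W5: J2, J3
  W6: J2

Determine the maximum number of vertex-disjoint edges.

Unit-capacity flow: source→left, listed edges, right→sink; max matching = max flow.
Augmenting path W1→J3 (+1); matched 1.
Augmenting path W3→J1 (+1); matched 2.
Augmenting path W4→J2 (+1); matched 3.
Augmenting path W2→J3→W1→J4 (+1); matched 4.
No augmenting path remains; maximum matching = 4.
König certificate: {W1, W3, J2, J3} is a vertex cover of size 4 (every listed pair touches it), so no matching can be larger.

4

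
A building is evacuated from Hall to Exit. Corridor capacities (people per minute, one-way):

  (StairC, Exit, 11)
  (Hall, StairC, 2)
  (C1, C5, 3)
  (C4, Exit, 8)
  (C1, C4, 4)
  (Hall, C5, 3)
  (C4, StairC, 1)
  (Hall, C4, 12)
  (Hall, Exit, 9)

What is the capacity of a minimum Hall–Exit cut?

Augment Hall→Exit: bottleneck 9, flow now 9.
Augment Hall→StairC→Exit: bottleneck 2, flow now 11.
Augment Hall→C4→Exit: bottleneck 8, flow now 19.
Augment Hall→C4→StairC→Exit: bottleneck 1, flow now 20.
No augmenting path remains; maximum flow = 20.
By max-flow min-cut, the minimum cut capacity equals the max flow.
In the residual graph, reachable from Hall: {Hall, C5, C4}.
Min-cut edges: Hall→StairC (2), Hall→Exit (9), C4→StairC (1), C4→Exit (8); capacity 2 + 9 + 1 + 8 = 20.

20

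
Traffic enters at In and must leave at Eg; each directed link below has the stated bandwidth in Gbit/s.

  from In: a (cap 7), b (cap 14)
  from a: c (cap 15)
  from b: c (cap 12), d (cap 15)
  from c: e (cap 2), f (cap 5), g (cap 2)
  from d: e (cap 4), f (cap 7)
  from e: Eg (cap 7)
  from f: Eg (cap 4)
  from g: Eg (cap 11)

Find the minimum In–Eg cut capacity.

Augment In→a→c→e→Eg: bottleneck 2, flow now 2.
Augment In→a→c→f→Eg: bottleneck 4, flow now 6.
Augment In→a→c→g→Eg: bottleneck 1, flow now 7.
Augment In→b→c→g→Eg: bottleneck 1, flow now 8.
Augment In→b→d→e→Eg: bottleneck 4, flow now 12.
No augmenting path remains; maximum flow = 12.
By max-flow min-cut, the minimum cut capacity equals the max flow.
In the residual graph, reachable from In: {In, a, b, c, d, f}.
Min-cut edges: c→e (2), c→g (2), d→e (4), f→Eg (4); capacity 2 + 2 + 4 + 4 = 12.

12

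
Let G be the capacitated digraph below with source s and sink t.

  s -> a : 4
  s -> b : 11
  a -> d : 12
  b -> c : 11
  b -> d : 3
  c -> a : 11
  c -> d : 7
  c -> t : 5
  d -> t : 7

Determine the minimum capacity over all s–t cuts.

Augment s→a→d→t: bottleneck 4, flow now 4.
Augment s→b→c→t: bottleneck 5, flow now 9.
Augment s→b→d→t: bottleneck 3, flow now 12.
No augmenting path remains; maximum flow = 12.
By max-flow min-cut, the minimum cut capacity equals the max flow.
In the residual graph, reachable from s: {s, a, b, c, d}.
Min-cut edges: c→t (5), d→t (7); capacity 5 + 7 = 12.

12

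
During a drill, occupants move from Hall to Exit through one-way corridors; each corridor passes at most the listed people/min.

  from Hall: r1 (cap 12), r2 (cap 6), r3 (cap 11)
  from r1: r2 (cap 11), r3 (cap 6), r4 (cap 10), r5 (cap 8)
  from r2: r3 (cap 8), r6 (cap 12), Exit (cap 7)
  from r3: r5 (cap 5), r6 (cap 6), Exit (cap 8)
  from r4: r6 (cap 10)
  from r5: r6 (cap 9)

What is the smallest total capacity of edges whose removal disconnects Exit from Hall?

Augment Hall→r2→Exit: bottleneck 6, flow now 6.
Augment Hall→r3→Exit: bottleneck 8, flow now 14.
Augment Hall→r1→r2→Exit: bottleneck 1, flow now 15.
No augmenting path remains; maximum flow = 15.
By max-flow min-cut, the minimum cut capacity equals the max flow.
In the residual graph, reachable from Hall: {Hall, r1, r2, r3, r4, r5, r6}.
Min-cut edges: r2→Exit (7), r3→Exit (8); capacity 7 + 8 = 15.

15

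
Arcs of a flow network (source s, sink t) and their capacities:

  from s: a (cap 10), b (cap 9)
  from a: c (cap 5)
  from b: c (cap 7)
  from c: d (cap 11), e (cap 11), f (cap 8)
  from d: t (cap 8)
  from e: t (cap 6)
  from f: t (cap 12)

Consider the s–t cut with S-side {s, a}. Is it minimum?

No — its capacity is 14, but the minimum cut has capacity 12.

Given cut capacity: 9 + 5 = 14.
Augment s→a→c→d→t: bottleneck 5, flow now 5.
Augment s→b→c→d→t: bottleneck 3, flow now 8.
Augment s→b→c→e→t: bottleneck 4, flow now 12.
No augmenting path remains; maximum flow = 12.
In the residual graph, reachable from s: {s, a, b}.
Min-cut edges: a→c (5), b→c (7); capacity 5 + 7 = 12.
Cut capacity 14 exceeds the max flow 12, so it is not minimum.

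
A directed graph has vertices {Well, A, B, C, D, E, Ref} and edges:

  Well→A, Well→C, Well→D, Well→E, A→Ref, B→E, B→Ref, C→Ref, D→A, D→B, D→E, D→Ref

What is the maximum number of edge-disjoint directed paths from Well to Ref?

3

Assign every edge capacity 1; by Menger, the answer equals the max flow.
Path Well→A→Ref (+1); total 1.
Path Well→C→Ref (+1); total 2.
Path Well→D→Ref (+1); total 3.
No residual Well→Ref path; max flow = 3.
Certifying cut of size 3: {Well→A, Well→C, Well→D}.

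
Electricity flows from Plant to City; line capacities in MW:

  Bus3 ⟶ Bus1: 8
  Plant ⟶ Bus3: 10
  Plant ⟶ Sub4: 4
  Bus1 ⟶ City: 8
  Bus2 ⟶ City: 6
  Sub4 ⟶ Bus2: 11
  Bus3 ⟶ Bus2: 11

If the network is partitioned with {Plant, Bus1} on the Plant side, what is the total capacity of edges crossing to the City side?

22

Edges leaving {Plant, Bus1}: Plant→Bus3 (10), Plant→Sub4 (4), Bus1→City (8).
Cut capacity = 10 + 4 + 8 = 22.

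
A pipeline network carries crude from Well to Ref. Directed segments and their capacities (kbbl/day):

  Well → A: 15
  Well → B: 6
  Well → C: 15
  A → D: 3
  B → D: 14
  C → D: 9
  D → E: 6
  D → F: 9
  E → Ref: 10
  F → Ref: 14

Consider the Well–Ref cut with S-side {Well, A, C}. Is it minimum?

Given cut capacity: 6 + 3 + 9 = 18.
Augment Well→A→D→E→Ref: bottleneck 3, flow now 3.
Augment Well→B→D→E→Ref: bottleneck 3, flow now 6.
Augment Well→B→D→F→Ref: bottleneck 3, flow now 9.
Augment Well→C→D→F→Ref: bottleneck 6, flow now 15.
No augmenting path remains; maximum flow = 15.
In the residual graph, reachable from Well: {Well, A, B, C, D}.
Min-cut edges: D→E (6), D→F (9); capacity 6 + 9 = 15.
Cut capacity 18 exceeds the max flow 15, so it is not minimum.

No — its capacity is 18, but the minimum cut has capacity 15.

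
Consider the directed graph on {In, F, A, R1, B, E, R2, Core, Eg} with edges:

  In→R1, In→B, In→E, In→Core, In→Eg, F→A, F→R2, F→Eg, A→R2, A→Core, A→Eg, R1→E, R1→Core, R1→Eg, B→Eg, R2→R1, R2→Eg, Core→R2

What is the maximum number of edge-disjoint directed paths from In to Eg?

Assign every edge capacity 1; by Menger, the answer equals the max flow.
Path In→Eg (+1); total 1.
Path In→R1→Eg (+1); total 2.
Path In→B→Eg (+1); total 3.
Path In→Core→R2→Eg (+1); total 4.
No residual In→Eg path; max flow = 4.
Certifying cut of size 4: {In→B, In→Core, In→Eg, In→R1}.

4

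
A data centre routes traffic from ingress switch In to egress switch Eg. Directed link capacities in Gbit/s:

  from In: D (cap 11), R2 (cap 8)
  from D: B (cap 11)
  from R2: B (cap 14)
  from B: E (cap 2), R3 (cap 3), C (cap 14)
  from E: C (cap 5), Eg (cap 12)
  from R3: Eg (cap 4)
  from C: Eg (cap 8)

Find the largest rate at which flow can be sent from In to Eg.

Augment In→D→B→E→Eg: bottleneck 2, flow now 2.
Augment In→D→B→R3→Eg: bottleneck 3, flow now 5.
Augment In→D→B→C→Eg: bottleneck 6, flow now 11.
Augment In→R2→B→C→Eg: bottleneck 2, flow now 13.
No augmenting path remains; maximum flow = 13.
In the residual graph, reachable from In: {In, D, R2, B, C}.
Min-cut edges: B→E (2), B→R3 (3), C→Eg (8); capacity 2 + 3 + 8 = 13.
This cut is saturated, so no flow can exceed 13.

13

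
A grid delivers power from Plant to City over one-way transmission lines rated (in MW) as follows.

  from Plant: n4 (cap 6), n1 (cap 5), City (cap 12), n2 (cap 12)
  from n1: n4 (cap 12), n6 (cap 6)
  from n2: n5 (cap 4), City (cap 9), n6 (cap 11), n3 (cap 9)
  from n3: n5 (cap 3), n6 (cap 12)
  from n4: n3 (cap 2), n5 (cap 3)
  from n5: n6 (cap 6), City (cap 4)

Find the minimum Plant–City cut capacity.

Augment Plant→City: bottleneck 12, flow now 12.
Augment Plant→n2→City: bottleneck 9, flow now 21.
Augment Plant→n2→n5→City: bottleneck 3, flow now 24.
Augment Plant→n4→n5→City: bottleneck 1, flow now 25.
No augmenting path remains; maximum flow = 25.
By max-flow min-cut, the minimum cut capacity equals the max flow.
In the residual graph, reachable from Plant: {Plant, n1, n2, n3, n4, n5, n6}.
Min-cut edges: Plant→City (12), n2→City (9), n5→City (4); capacity 12 + 9 + 4 = 25.

25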